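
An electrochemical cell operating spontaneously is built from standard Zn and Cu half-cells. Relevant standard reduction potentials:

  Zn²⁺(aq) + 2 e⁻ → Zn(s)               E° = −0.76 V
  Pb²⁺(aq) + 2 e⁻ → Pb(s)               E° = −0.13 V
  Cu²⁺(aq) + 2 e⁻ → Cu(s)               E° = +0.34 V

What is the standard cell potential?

Of the two couples in this cell, the one with the more positive reduction potential is reduced at the cathode: here that is Cu²⁺/Cu (+0.34 V); Zn²⁺/Zn (−0.76 V) is the anode.
E°cell = E°(cathode) − E°(anode) = +0.34 − (−0.76) = +1.10 V.

+1.10 V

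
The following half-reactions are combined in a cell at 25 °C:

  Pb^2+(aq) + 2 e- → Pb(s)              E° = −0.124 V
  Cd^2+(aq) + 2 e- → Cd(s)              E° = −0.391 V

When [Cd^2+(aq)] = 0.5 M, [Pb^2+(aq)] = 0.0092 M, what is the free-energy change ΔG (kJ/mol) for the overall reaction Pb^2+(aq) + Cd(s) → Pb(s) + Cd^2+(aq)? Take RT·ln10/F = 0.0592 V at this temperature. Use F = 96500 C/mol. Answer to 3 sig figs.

With Pb²⁺/Pb reduced at the cathode, E°cell = −0.124 − (−0.391) = +0.267 V and n = 2.
Q = [Cd^2+(aq)] / [Pb^2+(aq)] = 54.3, so log Q = 1.735 and E = +0.267 − (0.0592/2)(1.735) = +0.2156 V.
Then ΔG = −nFE = −2 × 96500 × +0.2156 J/mol = −41.6 kJ/mol.

−41.6 kJ/mol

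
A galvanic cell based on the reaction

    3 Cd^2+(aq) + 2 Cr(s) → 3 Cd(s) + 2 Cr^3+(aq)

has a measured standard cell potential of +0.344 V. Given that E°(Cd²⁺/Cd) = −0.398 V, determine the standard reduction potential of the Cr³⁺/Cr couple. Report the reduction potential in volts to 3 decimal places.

In the reaction as written the Cd²⁺/Cd couple is reduced (cathode) and Cr³⁺/Cr is oxidized (anode), so E°cell = E°(Cd²⁺/Cd) − E°(Cr³⁺/Cr).
E°(Cr³⁺/Cr) = E°(cathode) − E°cell = −0.398 − (+0.344) = −0.742 V.

−0.742 V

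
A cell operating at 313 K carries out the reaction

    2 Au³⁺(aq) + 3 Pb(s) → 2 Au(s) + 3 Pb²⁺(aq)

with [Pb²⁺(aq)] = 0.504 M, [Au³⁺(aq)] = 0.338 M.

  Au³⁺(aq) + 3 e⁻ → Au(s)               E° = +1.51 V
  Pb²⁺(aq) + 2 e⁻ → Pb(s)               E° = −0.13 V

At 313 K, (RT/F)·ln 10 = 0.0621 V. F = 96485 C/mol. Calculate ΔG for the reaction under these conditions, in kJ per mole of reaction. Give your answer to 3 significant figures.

−949 kJ/mol

With Au³⁺/Au reduced at the cathode, E°cell = +1.51 − (−0.13) = +1.64 V and n = 6.
Here Q = [Pb²⁺(aq)]^3 / [Au³⁺(aq)]^2 = 1.12 (log Q = 0.049), giving E = +1.64 − (0.0621/6)·(0.049) = +1.6395 V.
Then ΔG = −nFE = −6 × 96485 × +1.6395 J/mol = −949 kJ/mol.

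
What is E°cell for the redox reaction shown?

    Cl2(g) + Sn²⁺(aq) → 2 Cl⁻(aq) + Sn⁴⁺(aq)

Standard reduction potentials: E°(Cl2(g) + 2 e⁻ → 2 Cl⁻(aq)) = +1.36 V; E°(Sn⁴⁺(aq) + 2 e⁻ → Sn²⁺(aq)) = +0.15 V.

In the reaction as written, Cl2(g) is reduced (cathode) and Sn⁴⁺(aq) is produced by oxidation at the anode.
E°cell = E°(cathode) − E°(anode) = +1.36 − (+0.15) = +1.21 V.

+1.21 V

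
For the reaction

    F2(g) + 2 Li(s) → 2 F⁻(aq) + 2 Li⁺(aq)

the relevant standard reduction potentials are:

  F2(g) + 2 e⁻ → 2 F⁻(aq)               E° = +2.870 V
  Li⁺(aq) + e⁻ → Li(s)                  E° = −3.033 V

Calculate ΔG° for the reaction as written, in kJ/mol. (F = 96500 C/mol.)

−1139 kJ/mol

In the reaction as written F2(g) is reduced, so the F₂/F⁻ couple is the cathode and Li⁺/Li is the anode.
E°cell = +2.870 − (−3.033) = +5.903 V; balancing electrons gives n = 2.
ΔG° = −nFE°cell = −(2)(96500)(+5.903) J/mol = −1139 kJ/mol.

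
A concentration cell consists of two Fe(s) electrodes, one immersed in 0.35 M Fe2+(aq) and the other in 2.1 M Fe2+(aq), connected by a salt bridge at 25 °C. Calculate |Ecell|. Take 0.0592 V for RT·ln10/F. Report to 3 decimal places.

0.023 V

For a concentration cell E°cell = 0, since both electrodes use the same couple.
The compartment with the higher Fe2+(aq) concentration (2.1 M) acts as the cathode; ions are reduced there and produced at the dilute (0.35 M) anode.
With n = 2, Ecell = −(0.0592/2)·log([dilute]/[conc]) = −(0.0592/2)·log(0.35/2.1) = +0.023 V.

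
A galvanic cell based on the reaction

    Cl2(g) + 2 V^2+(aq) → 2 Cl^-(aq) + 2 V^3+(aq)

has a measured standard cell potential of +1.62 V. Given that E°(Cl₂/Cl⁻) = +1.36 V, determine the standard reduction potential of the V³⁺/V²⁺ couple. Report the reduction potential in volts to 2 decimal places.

−0.26 V

In the reaction as written the Cl₂/Cl⁻ couple is reduced (cathode) and V³⁺/V²⁺ is oxidized (anode), so E°cell = E°(Cl₂/Cl⁻) − E°(V³⁺/V²⁺).
E°(V³⁺/V²⁺) = E°(cathode) − E°cell = +1.36 − (+1.62) = −0.26 V.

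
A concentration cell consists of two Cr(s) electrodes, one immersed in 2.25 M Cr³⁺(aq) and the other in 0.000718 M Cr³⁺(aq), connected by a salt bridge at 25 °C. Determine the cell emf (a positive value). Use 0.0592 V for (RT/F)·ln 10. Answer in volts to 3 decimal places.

For a concentration cell E°cell = 0, since both electrodes use the same couple.
The compartment with the higher Cr³⁺(aq) concentration (2.25 M) acts as the cathode; ions are reduced there and produced at the dilute (0.000718 M) anode.
With n = 3, Ecell = −(0.0592/3)·log([dilute]/[conc]) = −(0.0592/3)·log(0.000718/2.25) = +0.069 V.

0.069 V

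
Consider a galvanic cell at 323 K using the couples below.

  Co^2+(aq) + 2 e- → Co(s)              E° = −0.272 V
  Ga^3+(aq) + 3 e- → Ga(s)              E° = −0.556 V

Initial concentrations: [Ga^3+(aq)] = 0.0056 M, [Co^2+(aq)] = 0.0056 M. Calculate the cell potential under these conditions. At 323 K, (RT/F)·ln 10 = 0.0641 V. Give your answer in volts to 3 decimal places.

Co²⁺/Co is reduced (cathode, E° = −0.272 V) and Ga³⁺/Ga is oxidized (anode).
The standard potential is −0.272 − (−0.556) = +0.284 V and the balanced reaction transfers n = 6 electrons.
Balancing gives 3 Co^2+(aq) + 2 Ga(s) → 3 Co(s) + 2 Ga^3+(aq); hence Q = [Ga^3+(aq)]^2 / [Co^2+(aq)]^3 = 179 (log Q = 2.252).
E = E° − (0.0641/n)·log Q = +0.284 − (0.0641/6)(2.252) = +0.260 V.

+0.260 V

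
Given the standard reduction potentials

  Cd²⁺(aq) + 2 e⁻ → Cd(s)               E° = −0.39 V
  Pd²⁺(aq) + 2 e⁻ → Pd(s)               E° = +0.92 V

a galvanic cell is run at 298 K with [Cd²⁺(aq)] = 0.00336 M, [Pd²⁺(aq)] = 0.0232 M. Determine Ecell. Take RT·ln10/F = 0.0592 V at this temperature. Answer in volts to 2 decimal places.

+1.33 V

The Pd²⁺/Pd couple has the more positive E°, so it is the cathode; Cd²⁺/Cd is the anode.
The standard potential is +0.92 − (−0.39) = +1.31 V and the balanced reaction transfers n = 2 electrons.
For the overall reaction Pd²⁺(aq) + Cd(s) → Pd(s) + Cd²⁺(aq), Q = [Cd²⁺(aq)] / [Pd²⁺(aq)] = 0.145, giving log Q = −0.839.
Applying E = E° − (RT ln10/nF)·log Q gives +1.31 − (0.0592/2)(−0.839) = +1.33 V.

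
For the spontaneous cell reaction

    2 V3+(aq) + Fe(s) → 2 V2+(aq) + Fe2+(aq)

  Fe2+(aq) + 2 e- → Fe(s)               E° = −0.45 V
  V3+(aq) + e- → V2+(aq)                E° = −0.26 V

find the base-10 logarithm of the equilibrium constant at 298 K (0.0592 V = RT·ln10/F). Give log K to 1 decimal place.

log K = 6.4

The V³⁺/V²⁺ couple is reduced (cathode); E°cell = −0.26 − (−0.45) = +0.19 V with n = 2.
At equilibrium E = 0, so log K = nE°cell / 0.0592 = (2)(+0.19) / 0.0592 = 6.4.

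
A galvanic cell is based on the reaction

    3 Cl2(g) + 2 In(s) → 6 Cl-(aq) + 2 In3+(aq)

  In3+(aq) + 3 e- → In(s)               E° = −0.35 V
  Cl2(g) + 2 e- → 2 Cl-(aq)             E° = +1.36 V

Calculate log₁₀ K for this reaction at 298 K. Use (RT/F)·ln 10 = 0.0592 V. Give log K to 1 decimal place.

The Cl₂/Cl⁻ couple is reduced (cathode); E°cell = +1.36 − (−0.35) = +1.71 V with n = 6.
At equilibrium E = 0, so log K = nE°cell / 0.0592 = (6)(+1.71) / 0.0592 = 173.3.

log K = 173.3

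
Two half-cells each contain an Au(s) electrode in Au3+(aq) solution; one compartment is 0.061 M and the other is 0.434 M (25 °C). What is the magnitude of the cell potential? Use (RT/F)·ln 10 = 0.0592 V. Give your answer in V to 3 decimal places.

0.017 V

For a concentration cell E°cell = 0, since both electrodes use the same couple.
The compartment with the higher Au3+(aq) concentration (0.434 M) acts as the cathode; ions are reduced there and produced at the dilute (0.061 M) anode.
With n = 3, Ecell = −(0.0592/3)·log([dilute]/[conc]) = −(0.0592/3)·log(0.061/0.434) = +0.017 V.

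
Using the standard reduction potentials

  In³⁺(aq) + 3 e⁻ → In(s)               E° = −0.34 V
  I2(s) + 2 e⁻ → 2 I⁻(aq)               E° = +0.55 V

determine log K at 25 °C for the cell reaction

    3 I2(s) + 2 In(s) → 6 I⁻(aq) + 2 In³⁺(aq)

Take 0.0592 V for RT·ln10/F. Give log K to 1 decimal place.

The I₂/I⁻ couple is reduced (cathode); E°cell = +0.55 − (−0.34) = +0.89 V with n = 6.
At equilibrium E = 0, so log K = nE°cell / 0.0592 = (6)(+0.89) / 0.0592 = 90.2.

log K = 90.2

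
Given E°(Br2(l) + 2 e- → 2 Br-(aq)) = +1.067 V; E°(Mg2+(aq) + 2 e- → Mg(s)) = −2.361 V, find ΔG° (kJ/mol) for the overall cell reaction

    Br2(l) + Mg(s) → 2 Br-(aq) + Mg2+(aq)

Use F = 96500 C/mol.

−662 kJ/mol

In the reaction as written Br2(l) is reduced, so the Br₂/Br⁻ couple is the cathode and Mg²⁺/Mg is the anode.
E°cell = +1.067 − (−2.361) = +3.428 V; balancing electrons gives n = 2.
ΔG° = −nFE°cell = −(2)(96500)(+3.428) J/mol = −662 kJ/mol.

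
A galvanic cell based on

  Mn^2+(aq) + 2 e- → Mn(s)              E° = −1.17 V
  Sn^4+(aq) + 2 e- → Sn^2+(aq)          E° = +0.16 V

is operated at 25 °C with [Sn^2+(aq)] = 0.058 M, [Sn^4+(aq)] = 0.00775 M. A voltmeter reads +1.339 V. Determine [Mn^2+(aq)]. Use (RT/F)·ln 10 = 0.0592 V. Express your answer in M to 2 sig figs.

The Sn⁴⁺/Sn²⁺ couple has the larger reduction potential, so it is the cathode: E°cell = +0.16 − (−1.17) = +1.33 V and n = 2.
From the Nernst equation, log Q = n(E° − E)/0.0592 = 2·(+1.33 − (+1.339))/0.0592 = −0.304.
Balancing electrons gives Sn^4+(aq) + Mn(s) → Sn^2+(aq) + Mn^2+(aq); thus Q = ([Sn^2+(aq)]·[Mn^2+(aq)]) / [Sn^4+(aq)].
Substituting the known concentrations and solving, log [Mn^2+(aq)] = −1.178 and [Mn^2+(aq)] = 0.066 M.

0.066 M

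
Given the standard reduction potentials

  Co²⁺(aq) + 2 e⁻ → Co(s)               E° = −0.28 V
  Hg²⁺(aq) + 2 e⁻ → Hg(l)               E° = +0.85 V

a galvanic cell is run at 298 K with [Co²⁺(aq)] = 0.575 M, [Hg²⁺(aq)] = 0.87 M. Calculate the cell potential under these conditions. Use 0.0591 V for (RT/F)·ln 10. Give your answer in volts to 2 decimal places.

+1.14 V

The Hg²⁺/Hg couple has the more positive E°, so it is the cathode; Co²⁺/Co is the anode.
E°cell = E°cat − E°an = +0.85 − (−0.28) = +1.13 V; n = 2.
For the overall reaction Hg²⁺(aq) + Co(s) → Hg(l) + Co²⁺(aq), Q = [Co²⁺(aq)] / [Hg²⁺(aq)] = 0.661, giving log Q = −0.180.
By the Nernst equation, E = +1.13 − (0.0591/2)·(−0.180) = +1.14 V.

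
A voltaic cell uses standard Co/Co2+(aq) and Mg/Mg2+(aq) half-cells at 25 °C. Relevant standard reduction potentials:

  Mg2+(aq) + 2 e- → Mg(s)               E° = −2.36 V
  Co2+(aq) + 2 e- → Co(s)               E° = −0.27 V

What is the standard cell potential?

Of the two couples in this cell, the one with the more positive reduction potential is reduced at the cathode: here that is Co²⁺/Co (−0.27 V); Mg²⁺/Mg (−2.36 V) is the anode.
E°cell = E°(cathode) − E°(anode) = −0.27 − (−2.36) = +2.09 V.

+2.09 V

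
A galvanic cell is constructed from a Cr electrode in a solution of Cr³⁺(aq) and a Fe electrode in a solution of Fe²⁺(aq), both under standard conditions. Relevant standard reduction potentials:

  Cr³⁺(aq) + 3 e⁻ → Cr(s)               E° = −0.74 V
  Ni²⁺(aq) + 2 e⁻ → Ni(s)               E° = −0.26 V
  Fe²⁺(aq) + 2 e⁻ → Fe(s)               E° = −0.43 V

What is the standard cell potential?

+0.31 V

Of the two couples in this cell, the one with the more positive reduction potential is reduced at the cathode: here that is Fe²⁺/Fe (−0.43 V); Cr³⁺/Cr (−0.74 V) is the anode.
E°cell = E°(cathode) − E°(anode) = −0.43 − (−0.74) = +0.31 V.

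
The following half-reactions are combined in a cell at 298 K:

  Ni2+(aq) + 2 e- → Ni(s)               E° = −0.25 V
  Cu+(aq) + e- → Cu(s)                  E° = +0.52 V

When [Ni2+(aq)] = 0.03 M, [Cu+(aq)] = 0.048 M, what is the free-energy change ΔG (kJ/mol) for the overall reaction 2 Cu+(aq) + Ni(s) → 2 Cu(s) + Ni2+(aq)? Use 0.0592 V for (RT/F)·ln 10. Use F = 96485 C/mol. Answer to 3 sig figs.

With Cu⁺/Cu reduced at the cathode, E°cell = +0.52 − (−0.25) = +0.77 V and n = 2.
The reaction quotient is [Ni2+(aq)] / [Cu+(aq)]^2 = 13; by Nernst, E = +0.77 − (0.0592/2)(1.115) = +0.7370 V.
Then ΔG = −nFE = −2 × 96485 × +0.7370 J/mol = −142 kJ/mol.

−142 kJ/mol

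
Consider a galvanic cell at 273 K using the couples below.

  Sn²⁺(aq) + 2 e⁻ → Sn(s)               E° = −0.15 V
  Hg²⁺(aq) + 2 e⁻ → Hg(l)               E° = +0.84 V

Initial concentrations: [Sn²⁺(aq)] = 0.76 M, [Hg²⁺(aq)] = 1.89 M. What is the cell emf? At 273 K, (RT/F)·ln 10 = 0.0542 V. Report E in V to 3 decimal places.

Since E°(Hg²⁺/Hg) > E°(Sn²⁺/Sn), Hg²⁺/Hg serves as the cathode.
E°cell = +0.84 − (−0.15) = +0.99 V, with n = 2 electrons transferred.
Balancing gives Hg²⁺(aq) + Sn(s) → Hg(l) + Sn²⁺(aq); hence Q = [Sn²⁺(aq)] / [Hg²⁺(aq)] = 0.402 (log Q = −0.396).
By the Nernst equation, E = +0.99 − (0.0542/2)·(−0.396) = +1.001 V.

+1.001 V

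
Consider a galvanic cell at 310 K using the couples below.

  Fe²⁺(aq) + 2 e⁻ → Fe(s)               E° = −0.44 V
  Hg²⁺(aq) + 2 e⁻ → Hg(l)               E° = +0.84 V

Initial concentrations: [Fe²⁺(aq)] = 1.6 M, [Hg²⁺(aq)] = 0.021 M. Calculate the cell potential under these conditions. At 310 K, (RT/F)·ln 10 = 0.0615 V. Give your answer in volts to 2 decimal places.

+1.22 V

Hg²⁺/Hg is reduced (cathode, E° = +0.84 V) and Fe²⁺/Fe is oxidized (anode).
The standard potential is +0.84 − (−0.44) = +1.28 V and the balanced reaction transfers n = 2 electrons.
Balancing gives Hg²⁺(aq) + Fe(s) → Hg(l) + Fe²⁺(aq); hence Q = [Fe²⁺(aq)] / [Hg²⁺(aq)] = 76.2 (log Q = 1.882).
By the Nernst equation, E = +1.28 − (0.0615/2)·(1.882) = +1.22 V.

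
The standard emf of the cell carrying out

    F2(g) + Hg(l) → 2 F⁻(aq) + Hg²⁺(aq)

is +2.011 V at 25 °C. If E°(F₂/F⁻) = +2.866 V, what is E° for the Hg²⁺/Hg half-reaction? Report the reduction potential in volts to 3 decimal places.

In the reaction as written the F₂/F⁻ couple is reduced (cathode) and Hg²⁺/Hg is oxidized (anode), so E°cell = E°(F₂/F⁻) − E°(Hg²⁺/Hg).
E°(Hg²⁺/Hg) = E°(cathode) − E°cell = +2.866 − (+2.011) = +0.855 V.

+0.855 V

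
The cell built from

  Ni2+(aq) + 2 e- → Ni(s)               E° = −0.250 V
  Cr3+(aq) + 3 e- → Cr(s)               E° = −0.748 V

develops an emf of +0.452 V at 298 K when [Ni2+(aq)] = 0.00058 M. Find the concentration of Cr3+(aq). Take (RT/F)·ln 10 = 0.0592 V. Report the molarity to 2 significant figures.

With Ni²⁺/Ni at the cathode and Cr³⁺/Cr at the anode, E°cell = −0.250 − (−0.748) = +0.498 V (n = 6).
From the Nernst equation, log Q = n(E° − E)/0.0592 = 6·(+0.498 − (+0.452))/0.0592 = 4.662.
The balanced reaction is 3 Ni2+(aq) + 2 Cr(s) → 3 Ni(s) + 2 Cr3+(aq), so Q = [Cr3+(aq)]^2 / [Ni2+(aq)]^3.
Isolating [Cr3+(aq)] in Q = 10^{4.662} yields log [Cr3+(aq)] = −2.524, i.e. 0.0030 M.

0.0030 M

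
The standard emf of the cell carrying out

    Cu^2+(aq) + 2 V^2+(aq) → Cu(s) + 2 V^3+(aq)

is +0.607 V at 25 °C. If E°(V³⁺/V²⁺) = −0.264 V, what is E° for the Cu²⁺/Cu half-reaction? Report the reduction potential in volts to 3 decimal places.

In the reaction as written the Cu²⁺/Cu couple is reduced (cathode) and V³⁺/V²⁺ is oxidized (anode), so E°cell = E°(Cu²⁺/Cu) − E°(V³⁺/V²⁺).
E°(Cu²⁺/Cu) = E°cell + E°(anode) = +0.607 + (−0.264) = +0.343 V.

+0.343 V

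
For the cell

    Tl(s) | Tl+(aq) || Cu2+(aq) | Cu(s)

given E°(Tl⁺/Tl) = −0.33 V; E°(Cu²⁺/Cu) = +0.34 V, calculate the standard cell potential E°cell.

By convention the left-hand electrode in cell notation is the anode (oxidation) and the right-hand electrode is the cathode (reduction).
E°cell = E°(right) − E°(left) = +0.34 − (−0.33) = +0.67 V.

+0.67 V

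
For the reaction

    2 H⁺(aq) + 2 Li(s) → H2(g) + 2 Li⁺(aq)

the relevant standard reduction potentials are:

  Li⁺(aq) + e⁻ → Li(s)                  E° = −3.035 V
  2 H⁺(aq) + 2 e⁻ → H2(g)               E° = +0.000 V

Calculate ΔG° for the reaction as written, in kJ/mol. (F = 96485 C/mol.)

In the reaction as written H⁺(aq) is reduced, so the 2H⁺/H₂ couple is the cathode and Li⁺/Li is the anode.
E°cell = +0.000 − (−3.035) = +3.035 V; balancing electrons gives n = 2.
ΔG° = −nFE°cell = −(2)(96485)(+3.035) J/mol = −586 kJ/mol.

−586 kJ/mol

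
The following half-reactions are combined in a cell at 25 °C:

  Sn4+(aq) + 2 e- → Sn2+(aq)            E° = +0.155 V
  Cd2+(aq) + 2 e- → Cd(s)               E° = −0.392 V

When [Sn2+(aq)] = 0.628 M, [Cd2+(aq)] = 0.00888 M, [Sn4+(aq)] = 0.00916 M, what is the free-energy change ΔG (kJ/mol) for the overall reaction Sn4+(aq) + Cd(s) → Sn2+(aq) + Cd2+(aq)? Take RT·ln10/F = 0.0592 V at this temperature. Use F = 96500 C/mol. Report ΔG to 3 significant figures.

−107 kJ/mol

With Sn⁴⁺/Sn²⁺ reduced at the cathode, E°cell = +0.155 − (−0.392) = +0.547 V and n = 2.
Here Q = ([Sn2+(aq)]·[Cd2+(aq)]) / [Sn4+(aq)] = 0.609 (log Q = −0.216), giving E = +0.547 − (0.0592/2)·(−0.216) = +0.5534 V.
Finally ΔG = −nFE = −(2)(96500 C/mol)(+0.5534 V) = −107 kJ/mol.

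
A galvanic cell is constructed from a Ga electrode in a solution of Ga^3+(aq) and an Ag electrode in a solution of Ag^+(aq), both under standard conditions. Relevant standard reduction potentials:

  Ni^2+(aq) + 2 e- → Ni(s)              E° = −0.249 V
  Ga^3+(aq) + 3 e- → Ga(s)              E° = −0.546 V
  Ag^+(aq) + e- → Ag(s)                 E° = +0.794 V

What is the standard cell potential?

The Ag⁺/Ag couple has the higher E°, so Ag ion is reduced (cathode) and Ga is oxidized (anode).
E°cell = E°(cathode) − E°(anode) = +0.794 − (−0.546) = +1.340 V.

+1.340 V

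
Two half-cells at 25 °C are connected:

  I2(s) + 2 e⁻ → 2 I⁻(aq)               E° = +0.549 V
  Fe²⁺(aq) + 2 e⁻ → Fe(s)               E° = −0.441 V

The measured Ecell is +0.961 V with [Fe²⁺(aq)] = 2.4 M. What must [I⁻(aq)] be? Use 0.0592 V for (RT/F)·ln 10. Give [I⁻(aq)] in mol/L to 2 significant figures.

2.0 M

With I₂/I⁻ at the cathode and Fe²⁺/Fe at the anode, E°cell = +0.549 − (−0.441) = +0.990 V (n = 2).
From the Nernst equation, log Q = n(E° − E)/0.0592 = 2·(+0.990 − (+0.961))/0.0592 = 0.980.
The balanced reaction is I2(s) + Fe(s) → 2 I⁻(aq) + Fe²⁺(aq), so Q = [I⁻(aq)]^2·[Fe²⁺(aq)].
Solving for the unknown gives log [I⁻(aq)] = 0.300, so [I⁻(aq)] ≈ 2.0 M.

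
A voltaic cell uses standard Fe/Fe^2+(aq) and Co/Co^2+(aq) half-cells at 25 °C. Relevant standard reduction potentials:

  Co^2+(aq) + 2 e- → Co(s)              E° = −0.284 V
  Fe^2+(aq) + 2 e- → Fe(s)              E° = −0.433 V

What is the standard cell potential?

+0.149 V

Of the two couples in this cell, the one with the more positive reduction potential is reduced at the cathode: here that is Co²⁺/Co (−0.284 V); Fe²⁺/Fe (−0.433 V) is the anode.
E°cell = E°(cathode) − E°(anode) = −0.284 − (−0.433) = +0.149 V.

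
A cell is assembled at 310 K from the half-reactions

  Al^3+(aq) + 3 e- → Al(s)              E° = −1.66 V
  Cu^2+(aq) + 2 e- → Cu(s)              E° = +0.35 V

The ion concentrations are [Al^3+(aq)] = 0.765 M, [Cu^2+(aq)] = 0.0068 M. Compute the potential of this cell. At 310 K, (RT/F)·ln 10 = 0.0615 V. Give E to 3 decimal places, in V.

+1.946 V

Cu²⁺/Cu is reduced (cathode, E° = +0.35 V) and Al³⁺/Al is oxidized (anode).
E°cell = E°cat − E°an = +0.35 − (−1.66) = +2.01 V; n = 6.
The balanced reaction is 3 Cu^2+(aq) + 2 Al(s) → 3 Cu(s) + 2 Al^3+(aq), so Q = [Al^3+(aq)]^2 / [Cu^2+(aq)]^3 = 1.86×10^6 and log Q = 6.270.
Applying E = E° − (RT ln10/nF)·log Q gives +2.01 − (0.0615/6)(6.270) = +1.946 V.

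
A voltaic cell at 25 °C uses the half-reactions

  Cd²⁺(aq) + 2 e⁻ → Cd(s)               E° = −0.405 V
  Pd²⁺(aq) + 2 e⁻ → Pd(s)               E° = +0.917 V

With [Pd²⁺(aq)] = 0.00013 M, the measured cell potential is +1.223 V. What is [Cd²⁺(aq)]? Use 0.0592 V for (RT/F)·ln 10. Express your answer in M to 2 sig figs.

Pd²⁺/Pd is the cathode (higher E°); E°cell = +0.917 − (−0.405) = +1.322 V with n = 2.
Since E = E° − (0.0592/n)·log Q, log Q = n(E° − E)/0.0592 = 3.345.
Balancing electrons gives Pd²⁺(aq) + Cd(s) → Pd(s) + Cd²⁺(aq); thus Q = [Cd²⁺(aq)] / [Pd²⁺(aq)].
Substituting the known concentrations and solving, log [Cd²⁺(aq)] = −0.541 and [Cd²⁺(aq)] = 0.29 M.

0.29 M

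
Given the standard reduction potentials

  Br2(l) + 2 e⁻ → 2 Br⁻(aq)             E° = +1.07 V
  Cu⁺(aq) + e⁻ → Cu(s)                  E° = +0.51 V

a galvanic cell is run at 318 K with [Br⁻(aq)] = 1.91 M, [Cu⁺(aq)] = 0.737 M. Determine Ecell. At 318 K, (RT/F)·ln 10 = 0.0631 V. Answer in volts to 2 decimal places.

The Br₂/Br⁻ couple has the more positive E°, so it is the cathode; Cu⁺/Cu is the anode.
E°cell = E°cat − E°an = +1.07 − (+0.51) = +0.56 V; n = 2.
Balancing gives Br2(l) + 2 Cu(s) → 2 Br⁻(aq) + 2 Cu⁺(aq); hence Q = [Br⁻(aq)]^2·[Cu⁺(aq)]^2 = 1.98 (log Q = 0.297).
E = E° − (0.0631/n)·log Q = +0.56 − (0.0631/2)(0.297) = +0.55 V.

+0.55 V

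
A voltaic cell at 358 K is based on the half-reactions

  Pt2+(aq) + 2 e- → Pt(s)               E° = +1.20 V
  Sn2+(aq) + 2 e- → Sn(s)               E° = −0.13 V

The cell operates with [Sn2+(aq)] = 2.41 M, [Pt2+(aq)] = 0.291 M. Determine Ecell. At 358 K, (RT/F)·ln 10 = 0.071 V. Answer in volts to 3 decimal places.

The Pt²⁺/Pt couple has the more positive E°, so it is the cathode; Sn²⁺/Sn is the anode.
E°cell = +1.20 − (−0.13) = +1.33 V, with n = 2 electrons transferred.
The balanced reaction is Pt2+(aq) + Sn(s) → Pt(s) + Sn2+(aq), so Q = [Sn2+(aq)] / [Pt2+(aq)] = 8.28 and log Q = 0.918.
E = E° − (0.071/n)·log Q = +1.33 − (0.071/2)(0.918) = +1.297 V.

+1.297 V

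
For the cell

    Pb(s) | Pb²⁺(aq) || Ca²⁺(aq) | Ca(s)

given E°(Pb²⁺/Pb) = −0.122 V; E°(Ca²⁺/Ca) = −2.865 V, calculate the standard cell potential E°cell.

−2.743 V

By convention the left-hand electrode in cell notation is the anode (oxidation) and the right-hand electrode is the cathode (reduction).
E°cell = E°(right) − E°(left) = −2.865 − (−0.122) = −2.743 V.
The negative sign shows that, as written, the cell would require an external voltage to drive the reaction.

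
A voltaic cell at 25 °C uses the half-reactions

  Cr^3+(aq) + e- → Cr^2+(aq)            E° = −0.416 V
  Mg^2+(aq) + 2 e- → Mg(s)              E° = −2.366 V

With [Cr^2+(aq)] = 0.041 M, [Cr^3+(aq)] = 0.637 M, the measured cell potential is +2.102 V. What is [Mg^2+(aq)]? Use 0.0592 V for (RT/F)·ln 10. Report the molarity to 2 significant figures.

0.0018 M

Cr³⁺/Cr²⁺ is the cathode (higher E°); E°cell = −0.416 − (−2.366) = +1.950 V with n = 2.
Rearranging E = E° − (0.0592/n)·log Q gives log Q = 2(+1.950 − (+2.102))/0.0592 = −5.135.
Balancing electrons gives 2 Cr^3+(aq) + Mg(s) → 2 Cr^2+(aq) + Mg^2+(aq); thus Q = ([Cr^2+(aq)]^2·[Mg^2+(aq)]) / [Cr^3+(aq)]^2.
Substituting the known concentrations and solving, log [Mg^2+(aq)] = −2.752 and [Mg^2+(aq)] = 0.0018 M.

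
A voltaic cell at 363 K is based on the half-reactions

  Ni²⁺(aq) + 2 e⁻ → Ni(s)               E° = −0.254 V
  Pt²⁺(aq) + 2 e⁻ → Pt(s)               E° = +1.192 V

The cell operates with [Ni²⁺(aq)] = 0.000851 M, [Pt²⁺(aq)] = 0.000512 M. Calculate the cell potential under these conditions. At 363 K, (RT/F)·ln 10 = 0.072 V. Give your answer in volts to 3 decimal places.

+1.438 V

The Pt²⁺/Pt couple has the more positive E°, so it is the cathode; Ni²⁺/Ni is the anode.
E°cell = E°cat − E°an = +1.192 − (−0.254) = +1.446 V; n = 2.
The balanced reaction is Pt²⁺(aq) + Ni(s) → Pt(s) + Ni²⁺(aq), so Q = [Ni²⁺(aq)] / [Pt²⁺(aq)] = 1.66 and log Q = 0.221.
By the Nernst equation, E = +1.446 − (0.072/2)·(0.221) = +1.438 V.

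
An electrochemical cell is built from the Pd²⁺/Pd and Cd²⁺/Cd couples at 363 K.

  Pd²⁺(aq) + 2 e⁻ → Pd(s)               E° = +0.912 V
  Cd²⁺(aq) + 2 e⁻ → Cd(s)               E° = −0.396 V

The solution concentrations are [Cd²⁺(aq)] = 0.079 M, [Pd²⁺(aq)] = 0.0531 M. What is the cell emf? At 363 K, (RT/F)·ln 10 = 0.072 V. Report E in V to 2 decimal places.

+1.30 V

Since E°(Pd²⁺/Pd) > E°(Cd²⁺/Cd), Pd²⁺/Pd serves as the cathode.
The standard potential is +0.912 − (−0.396) = +1.308 V and the balanced reaction transfers n = 2 electrons.
For the overall reaction Pd²⁺(aq) + Cd(s) → Pd(s) + Cd²⁺(aq), Q = [Cd²⁺(aq)] / [Pd²⁺(aq)] = 1.49, giving log Q = 0.173.
By the Nernst equation, E = +1.308 − (0.072/2)·(0.173) = +1.30 V.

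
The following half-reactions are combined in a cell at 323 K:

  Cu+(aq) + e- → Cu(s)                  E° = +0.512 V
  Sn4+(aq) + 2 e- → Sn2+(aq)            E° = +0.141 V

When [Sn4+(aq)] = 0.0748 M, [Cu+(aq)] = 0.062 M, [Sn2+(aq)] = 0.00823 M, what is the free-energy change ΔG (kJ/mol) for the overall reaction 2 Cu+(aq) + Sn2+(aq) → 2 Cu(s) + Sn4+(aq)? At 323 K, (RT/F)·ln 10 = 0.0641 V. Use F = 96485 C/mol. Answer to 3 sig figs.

−50.7 kJ/mol

The standard cell potential is +0.512 − (+0.141) = +0.371 V, with n = 2 electrons in the balanced equation.
Q = [Sn4+(aq)] / ([Cu+(aq)]^2·[Sn2+(aq)]) = 2.36×10^3, so log Q = 3.374 and E = +0.371 − (0.0641/2)(3.374) = +0.2629 V.
Finally ΔG = −nFE = −(2)(96485 C/mol)(+0.2629 V) = −50.7 kJ/mol.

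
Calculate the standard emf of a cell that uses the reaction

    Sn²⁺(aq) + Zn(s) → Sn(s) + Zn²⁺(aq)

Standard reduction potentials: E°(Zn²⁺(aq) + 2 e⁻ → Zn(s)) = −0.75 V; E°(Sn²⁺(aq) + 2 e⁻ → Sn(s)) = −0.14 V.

+0.61 V

In the reaction as written, Sn²⁺(aq) is reduced (cathode) and Zn²⁺(aq) is produced by oxidation at the anode.
E°cell = E°(cathode) − E°(anode) = −0.14 − (−0.75) = +0.61 V.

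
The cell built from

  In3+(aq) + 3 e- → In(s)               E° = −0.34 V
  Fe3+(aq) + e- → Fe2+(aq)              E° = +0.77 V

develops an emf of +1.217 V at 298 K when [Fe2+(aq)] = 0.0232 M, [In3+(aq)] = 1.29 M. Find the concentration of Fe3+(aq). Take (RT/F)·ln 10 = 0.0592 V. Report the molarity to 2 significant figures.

The Fe³⁺/Fe²⁺ couple has the larger reduction potential, so it is the cathode: E°cell = +0.77 − (−0.34) = +1.11 V and n = 3.
From the Nernst equation, log Q = n(E° − E)/0.0592 = 3·(+1.11 − (+1.217))/0.0592 = −5.422.
The balanced reaction is 3 Fe3+(aq) + In(s) → 3 Fe2+(aq) + In3+(aq), so Q = ([Fe2+(aq)]^3·[In3+(aq)]) / [Fe3+(aq)]^3.
Isolating [Fe3+(aq)] in Q = 10^{−5.422} yields log [Fe3+(aq)] = 0.210, i.e. 1.6 M.

1.6 M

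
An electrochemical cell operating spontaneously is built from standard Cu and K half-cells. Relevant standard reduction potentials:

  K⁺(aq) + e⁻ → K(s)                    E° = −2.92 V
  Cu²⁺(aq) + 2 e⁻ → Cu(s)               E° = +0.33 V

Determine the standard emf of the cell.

+3.25 V

Of the two couples in this cell, the one with the more positive reduction potential is reduced at the cathode: here that is Cu²⁺/Cu (+0.33 V); K⁺/K (−2.92 V) is the anode.
E°cell = E°(cathode) − E°(anode) = +0.33 − (−2.92) = +3.25 V.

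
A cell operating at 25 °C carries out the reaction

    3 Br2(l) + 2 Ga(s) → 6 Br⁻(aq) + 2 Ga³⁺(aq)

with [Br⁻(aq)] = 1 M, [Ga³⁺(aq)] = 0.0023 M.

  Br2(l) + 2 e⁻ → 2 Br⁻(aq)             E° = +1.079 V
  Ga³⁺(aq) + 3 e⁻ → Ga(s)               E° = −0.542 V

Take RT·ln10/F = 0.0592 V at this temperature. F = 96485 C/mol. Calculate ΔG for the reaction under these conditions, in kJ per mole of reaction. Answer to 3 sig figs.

The standard cell potential is +1.079 − (−0.542) = +1.621 V, with n = 6 electrons in the balanced equation.
Q = [Br⁻(aq)]^6·[Ga³⁺(aq)]^2 = 5.29×10^−6, so log Q = −5.277 and E = +1.621 − (0.0592/6)(−5.277) = +1.6731 V.
Finally ΔG = −nFE = −(6)(96485 C/mol)(+1.6731 V) = −969 kJ/mol.

−969 kJ/mol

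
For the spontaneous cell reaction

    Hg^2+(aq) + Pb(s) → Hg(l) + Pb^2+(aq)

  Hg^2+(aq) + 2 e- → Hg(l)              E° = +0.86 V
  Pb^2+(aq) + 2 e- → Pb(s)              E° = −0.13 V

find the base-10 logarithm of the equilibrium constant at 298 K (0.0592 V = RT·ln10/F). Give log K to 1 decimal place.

log K = 33.4

The Hg²⁺/Hg couple is reduced (cathode); E°cell = +0.86 − (−0.13) = +0.99 V with n = 2.
At equilibrium E = 0, so log K = nE°cell / 0.0592 = (2)(+0.99) / 0.0592 = 33.4.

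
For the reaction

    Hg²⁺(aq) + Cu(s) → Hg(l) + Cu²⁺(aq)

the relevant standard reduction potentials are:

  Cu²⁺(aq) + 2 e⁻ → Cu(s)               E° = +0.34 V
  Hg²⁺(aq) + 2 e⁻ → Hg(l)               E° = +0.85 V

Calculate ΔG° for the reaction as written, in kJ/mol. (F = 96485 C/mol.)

−98.4 kJ/mol

In the reaction as written Hg²⁺(aq) is reduced, so the Hg²⁺/Hg couple is the cathode and Cu²⁺/Cu is the anode.
E°cell = +0.85 − (+0.34) = +0.51 V; balancing electrons gives n = 2.
ΔG° = −nFE°cell = −(2)(96485)(+0.51) J/mol = −98.4 kJ/mol.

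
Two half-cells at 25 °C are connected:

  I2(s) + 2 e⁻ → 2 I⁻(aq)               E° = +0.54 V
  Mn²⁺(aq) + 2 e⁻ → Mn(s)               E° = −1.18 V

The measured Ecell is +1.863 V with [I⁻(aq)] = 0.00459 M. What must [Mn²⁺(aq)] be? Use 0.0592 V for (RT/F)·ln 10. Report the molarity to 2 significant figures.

I₂/I⁻ is the cathode (higher E°); E°cell = +0.54 − (−1.18) = +1.72 V with n = 2.
Since E = E° − (0.0592/n)·log Q, log Q = n(E° − E)/0.0592 = −4.831.
Balancing electrons gives I2(s) + Mn(s) → 2 I⁻(aq) + Mn²⁺(aq); thus Q = [I⁻(aq)]^2·[Mn²⁺(aq)].
Isolating [Mn²⁺(aq)] in Q = 10^{−4.831} yields log [Mn²⁺(aq)] = −0.155, i.e. 0.70 M.

0.70 M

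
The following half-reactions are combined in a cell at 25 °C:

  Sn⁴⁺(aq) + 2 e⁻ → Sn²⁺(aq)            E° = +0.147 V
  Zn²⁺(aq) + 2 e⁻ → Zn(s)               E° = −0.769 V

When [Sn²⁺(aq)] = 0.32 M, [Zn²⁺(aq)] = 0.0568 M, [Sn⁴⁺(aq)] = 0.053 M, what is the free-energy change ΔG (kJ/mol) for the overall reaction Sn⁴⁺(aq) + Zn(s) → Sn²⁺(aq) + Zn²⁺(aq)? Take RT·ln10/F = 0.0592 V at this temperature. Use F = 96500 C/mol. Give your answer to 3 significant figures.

−179 kJ/mol

With Sn⁴⁺/Sn²⁺ reduced at the cathode, E°cell = +0.147 − (−0.769) = +0.916 V and n = 2.
Q = ([Sn²⁺(aq)]·[Zn²⁺(aq)]) / [Sn⁴⁺(aq)] = 0.343, so log Q = −0.465 and E = +0.916 − (0.0592/2)(−0.465) = +0.9298 V.
ΔG = −nFE = −(2)(96500)(+0.9298) J/mol = −179 kJ/mol.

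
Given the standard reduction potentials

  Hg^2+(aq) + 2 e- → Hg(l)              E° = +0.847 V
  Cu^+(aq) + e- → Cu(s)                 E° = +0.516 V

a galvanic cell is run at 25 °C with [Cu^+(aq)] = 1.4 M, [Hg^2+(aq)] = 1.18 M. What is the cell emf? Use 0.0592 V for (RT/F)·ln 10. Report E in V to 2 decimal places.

Since E°(Hg²⁺/Hg) > E°(Cu⁺/Cu), Hg²⁺/Hg serves as the cathode.
E°cell = +0.847 − (+0.516) = +0.331 V, with n = 2 electrons transferred.
For the overall reaction Hg^2+(aq) + 2 Cu(s) → Hg(l) + 2 Cu^+(aq), Q = [Cu^+(aq)]^2 / [Hg^2+(aq)] = 1.66, giving log Q = 0.220.
By the Nernst equation, E = +0.331 − (0.0592/2)·(0.220) = +0.32 V.

+0.32 V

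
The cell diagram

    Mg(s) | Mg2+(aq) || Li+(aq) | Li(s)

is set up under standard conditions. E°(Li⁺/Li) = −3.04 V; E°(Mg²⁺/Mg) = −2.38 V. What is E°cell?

By convention the left-hand electrode in cell notation is the anode (oxidation) and the right-hand electrode is the cathode (reduction).
E°cell = E°(right) − E°(left) = −3.04 − (−2.38) = −0.66 V.
The negative sign shows that, as written, the cell would require an external voltage to drive the reaction.

−0.66 V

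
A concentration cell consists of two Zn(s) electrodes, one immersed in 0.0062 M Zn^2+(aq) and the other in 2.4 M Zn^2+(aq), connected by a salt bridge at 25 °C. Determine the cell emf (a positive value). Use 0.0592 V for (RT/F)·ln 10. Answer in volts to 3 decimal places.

0.077 V

For a concentration cell E°cell = 0, since both electrodes use the same couple.
The compartment with the higher Zn^2+(aq) concentration (2.4 M) acts as the cathode; ions are reduced there and produced at the dilute (0.0062 M) anode.
With n = 2, Ecell = −(0.0592/2)·log([dilute]/[conc]) = −(0.0592/2)·log(0.0062/2.4) = +0.077 V.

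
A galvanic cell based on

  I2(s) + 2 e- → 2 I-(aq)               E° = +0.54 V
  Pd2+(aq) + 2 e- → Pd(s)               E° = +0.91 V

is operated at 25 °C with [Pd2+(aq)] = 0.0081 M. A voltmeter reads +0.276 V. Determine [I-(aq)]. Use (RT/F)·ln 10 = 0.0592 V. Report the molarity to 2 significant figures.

The Pd²⁺/Pd couple has the larger reduction potential, so it is the cathode: E°cell = +0.91 − (+0.54) = +0.37 V and n = 2.
Rearranging E = E° − (0.0592/n)·log Q gives log Q = 2(+0.37 − (+0.276))/0.0592 = 3.176.
For Pd2+(aq) + 2 I-(aq) → Pd(s) + I2(s), the reaction quotient is Q = 1 / ([Pd2+(aq)]·[I-(aq)]^2).
Substituting the known concentrations and solving, log [I-(aq)] = −0.542 and [I-(aq)] = 0.29 M.

0.29 M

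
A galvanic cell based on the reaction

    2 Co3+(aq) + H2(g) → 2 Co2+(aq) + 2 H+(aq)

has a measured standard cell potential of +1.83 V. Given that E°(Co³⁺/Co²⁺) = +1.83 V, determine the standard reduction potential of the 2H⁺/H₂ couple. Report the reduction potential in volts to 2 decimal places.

+0.00 V

In the reaction as written the Co³⁺/Co²⁺ couple is reduced (cathode) and 2H⁺/H₂ is oxidized (anode), so E°cell = E°(Co³⁺/Co²⁺) − E°(2H⁺/H₂).
E°(2H⁺/H₂) = E°(cathode) − E°cell = +1.83 − (+1.83) = +0.00 V.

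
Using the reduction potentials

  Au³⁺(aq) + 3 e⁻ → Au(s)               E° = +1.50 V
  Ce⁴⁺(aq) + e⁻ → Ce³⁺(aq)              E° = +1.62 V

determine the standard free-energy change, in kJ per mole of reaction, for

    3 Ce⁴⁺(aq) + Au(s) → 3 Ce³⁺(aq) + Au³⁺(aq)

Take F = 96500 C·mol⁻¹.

−34.7 kJ/mol

In the reaction as written Ce⁴⁺(aq) is reduced, so the Ce⁴⁺/Ce³⁺ couple is the cathode and Au³⁺/Au is the anode.
E°cell = +1.62 − (+1.50) = +0.12 V; balancing electrons gives n = 3.
ΔG° = −nFE°cell = −(3)(96500)(+0.12) J/mol = −34.7 kJ/mol.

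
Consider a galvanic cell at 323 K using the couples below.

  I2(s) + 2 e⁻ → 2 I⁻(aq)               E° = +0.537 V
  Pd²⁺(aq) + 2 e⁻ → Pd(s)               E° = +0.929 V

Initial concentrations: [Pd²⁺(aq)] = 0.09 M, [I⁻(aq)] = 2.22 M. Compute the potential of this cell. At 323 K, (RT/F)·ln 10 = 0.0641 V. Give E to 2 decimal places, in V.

Pd²⁺/Pd is reduced (cathode, E° = +0.929 V) and I₂/I⁻ is oxidized (anode).
The standard potential is +0.929 − (+0.537) = +0.392 V and the balanced reaction transfers n = 2 electrons.
For the overall reaction Pd²⁺(aq) + 2 I⁻(aq) → Pd(s) + I2(s), Q = 1 / ([Pd²⁺(aq)]·[I⁻(aq)]^2) = 2.25, giving log Q = 0.353.
By the Nernst equation, E = +0.392 − (0.0641/2)·(0.353) = +0.38 V.

+0.38 V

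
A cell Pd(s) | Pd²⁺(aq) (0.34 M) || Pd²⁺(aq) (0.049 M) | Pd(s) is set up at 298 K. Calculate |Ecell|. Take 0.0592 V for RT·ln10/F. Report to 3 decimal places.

0.025 V

For a concentration cell E°cell = 0, since both electrodes use the same couple.
The compartment with the higher Pd²⁺(aq) concentration (0.34 M) acts as the cathode; ions are reduced there and produced at the dilute (0.049 M) anode.
With n = 2, Ecell = −(0.0592/2)·log([dilute]/[conc]) = −(0.0592/2)·log(0.049/0.34) = +0.025 V.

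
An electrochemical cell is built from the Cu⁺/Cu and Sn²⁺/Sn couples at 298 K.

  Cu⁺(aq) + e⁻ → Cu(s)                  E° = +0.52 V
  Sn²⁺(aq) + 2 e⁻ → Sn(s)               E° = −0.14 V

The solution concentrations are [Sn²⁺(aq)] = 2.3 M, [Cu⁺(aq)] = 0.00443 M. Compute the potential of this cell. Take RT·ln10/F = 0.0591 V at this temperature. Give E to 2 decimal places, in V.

Cu⁺/Cu is reduced (cathode, E° = +0.52 V) and Sn²⁺/Sn is oxidized (anode).
E°cell = +0.52 − (−0.14) = +0.66 V, with n = 2 electrons transferred.
Balancing gives 2 Cu⁺(aq) + Sn(s) → 2 Cu(s) + Sn²⁺(aq); hence Q = [Sn²⁺(aq)] / [Cu⁺(aq)]^2 = 1.17×10^5 (log Q = 5.069).
By the Nernst equation, E = +0.66 − (0.0591/2)·(5.069) = +0.51 V.

+0.51 V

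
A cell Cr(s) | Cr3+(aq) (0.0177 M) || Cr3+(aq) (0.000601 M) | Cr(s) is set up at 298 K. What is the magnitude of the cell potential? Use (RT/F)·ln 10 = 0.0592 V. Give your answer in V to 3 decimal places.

For a concentration cell E°cell = 0, since both electrodes use the same couple.
The compartment with the higher Cr3+(aq) concentration (0.0177 M) acts as the cathode; ions are reduced there and produced at the dilute (0.000601 M) anode.
With n = 3, Ecell = −(0.0592/3)·log([dilute]/[conc]) = −(0.0592/3)·log(0.000601/0.0177) = +0.029 V.

0.029 V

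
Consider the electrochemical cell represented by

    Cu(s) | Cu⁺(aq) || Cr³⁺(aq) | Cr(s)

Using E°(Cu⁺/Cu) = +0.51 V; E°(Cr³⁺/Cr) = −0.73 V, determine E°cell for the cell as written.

−1.24 V

By convention the left-hand electrode in cell notation is the anode (oxidation) and the right-hand electrode is the cathode (reduction).
E°cell = E°(right) − E°(left) = −0.73 − (+0.51) = −1.24 V.
The negative sign shows that, as written, the cell would require an external voltage to drive the reaction.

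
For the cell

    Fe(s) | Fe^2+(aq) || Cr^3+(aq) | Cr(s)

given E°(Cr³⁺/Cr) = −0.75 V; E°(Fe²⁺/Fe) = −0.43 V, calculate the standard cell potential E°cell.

By convention the left-hand electrode in cell notation is the anode (oxidation) and the right-hand electrode is the cathode (reduction).
E°cell = E°(right) − E°(left) = −0.75 − (−0.43) = −0.32 V.
The negative sign shows that, as written, the cell would require an external voltage to drive the reaction.

−0.32 V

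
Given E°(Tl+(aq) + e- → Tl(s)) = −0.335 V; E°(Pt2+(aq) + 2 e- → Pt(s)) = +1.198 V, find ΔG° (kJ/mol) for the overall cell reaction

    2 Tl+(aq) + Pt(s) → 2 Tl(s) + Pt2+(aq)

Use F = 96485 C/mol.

In the reaction as written Tl+(aq) is reduced, so the Tl⁺/Tl couple is the cathode and Pt²⁺/Pt is the anode.
E°cell = −0.335 − (+1.198) = −1.533 V; balancing electrons gives n = 2.
ΔG° = −nFE°cell = −(2)(96485)(−1.533) J/mol = +296 kJ/mol.

+296 kJ/mol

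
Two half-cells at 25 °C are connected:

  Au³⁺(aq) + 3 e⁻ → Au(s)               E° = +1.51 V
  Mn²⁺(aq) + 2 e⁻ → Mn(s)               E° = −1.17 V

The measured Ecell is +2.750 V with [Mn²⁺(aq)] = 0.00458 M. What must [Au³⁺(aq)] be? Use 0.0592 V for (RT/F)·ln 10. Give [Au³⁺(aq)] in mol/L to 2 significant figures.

Au³⁺/Au is the cathode (higher E°); E°cell = +1.51 − (−1.17) = +2.68 V with n = 6.
From the Nernst equation, log Q = n(E° − E)/0.0592 = 6·(+2.68 − (+2.750))/0.0592 = −7.095.
For 2 Au³⁺(aq) + 3 Mn(s) → 2 Au(s) + 3 Mn²⁺(aq), the reaction quotient is Q = [Mn²⁺(aq)]^3 / [Au³⁺(aq)]^2.
Solving for the unknown gives log [Au³⁺(aq)] = 0.039, so [Au³⁺(aq)] ≈ 1.1 M.

1.1 M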